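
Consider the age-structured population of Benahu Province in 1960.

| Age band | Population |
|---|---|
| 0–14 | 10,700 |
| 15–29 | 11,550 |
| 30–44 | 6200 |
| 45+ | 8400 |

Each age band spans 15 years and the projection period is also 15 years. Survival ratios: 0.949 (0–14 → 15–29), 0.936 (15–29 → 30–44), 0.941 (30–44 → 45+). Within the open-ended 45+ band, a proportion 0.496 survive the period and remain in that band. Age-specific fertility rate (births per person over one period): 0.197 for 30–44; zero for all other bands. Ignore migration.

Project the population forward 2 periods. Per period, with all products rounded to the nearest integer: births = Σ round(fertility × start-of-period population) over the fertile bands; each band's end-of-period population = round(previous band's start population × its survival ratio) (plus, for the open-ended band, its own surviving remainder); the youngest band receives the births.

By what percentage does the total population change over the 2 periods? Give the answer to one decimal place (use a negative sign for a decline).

-24.2

Period 1:
Births: 6200 × 0.197 = 1221
15–29: 10700 × 0.949 = 10154
30–44: 11550 × 0.936 = 10811
45+: 6200 × 0.941 + 8400 × 0.496 = 5834 + 4166 = 10000
→ [1221, 10154, 10811, 10000]
Period 2:
Births: 10811 × 0.197 = 2130
15–29: 1221 × 0.949 = 1159
30–44: 10154 × 0.936 = 9504
45+: 10811 × 0.941 + 10000 × 0.496 = 10173 + 4960 = 15133
→ [2130, 1159, 9504, 15133]
Total: 36850 → 27926; change = -8924; percentage change = -24.2%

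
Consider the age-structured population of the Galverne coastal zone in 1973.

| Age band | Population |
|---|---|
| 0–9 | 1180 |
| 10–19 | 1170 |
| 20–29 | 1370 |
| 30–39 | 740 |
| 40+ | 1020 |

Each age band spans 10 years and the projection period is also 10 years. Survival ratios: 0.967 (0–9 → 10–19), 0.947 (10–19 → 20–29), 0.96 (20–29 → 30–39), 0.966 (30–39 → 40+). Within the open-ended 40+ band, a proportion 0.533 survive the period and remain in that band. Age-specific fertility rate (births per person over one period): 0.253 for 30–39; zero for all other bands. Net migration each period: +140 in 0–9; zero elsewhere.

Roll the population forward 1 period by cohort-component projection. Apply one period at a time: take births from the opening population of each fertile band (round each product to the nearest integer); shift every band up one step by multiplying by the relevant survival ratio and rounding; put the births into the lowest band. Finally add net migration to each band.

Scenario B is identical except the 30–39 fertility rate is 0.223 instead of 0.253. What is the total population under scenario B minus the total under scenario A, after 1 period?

Let band 1 be 0–9 through band 5 = 40+.
Period 1:
Births: 740 × 0.253 = 187
Band 2: 1180 × 0.967 = 1141
Band 3: 1170 × 0.947 = 1108
Band 4: 1370 × 0.96 = 1315
Band 5: 740 × 0.966 + 1020 × 0.533 = 715 + 544 = 1259
Net migration: Band 1 + 140 → 327
Giving 327 / 1141 / 1108 / 1315 / 1259.
Scenario A total after 1 period: 5150
Scenario B projection —
Period 1:
Births: 740 × 0.223 = 165
Band 2: 1180 × 0.967 = 1141
Band 3: 1170 × 0.947 = 1108
Band 4: 1370 × 0.96 = 1315
Band 5: 740 × 0.966 + 1020 × 0.533 = 715 + 544 = 1259
Net migration: Band 1 + 140 → 305
Giving 305 / 1141 / 1108 / 1315 / 1259.
Scenario B total after 1 period: 5128
Difference B − A = 5128 − 5150 = -22

-22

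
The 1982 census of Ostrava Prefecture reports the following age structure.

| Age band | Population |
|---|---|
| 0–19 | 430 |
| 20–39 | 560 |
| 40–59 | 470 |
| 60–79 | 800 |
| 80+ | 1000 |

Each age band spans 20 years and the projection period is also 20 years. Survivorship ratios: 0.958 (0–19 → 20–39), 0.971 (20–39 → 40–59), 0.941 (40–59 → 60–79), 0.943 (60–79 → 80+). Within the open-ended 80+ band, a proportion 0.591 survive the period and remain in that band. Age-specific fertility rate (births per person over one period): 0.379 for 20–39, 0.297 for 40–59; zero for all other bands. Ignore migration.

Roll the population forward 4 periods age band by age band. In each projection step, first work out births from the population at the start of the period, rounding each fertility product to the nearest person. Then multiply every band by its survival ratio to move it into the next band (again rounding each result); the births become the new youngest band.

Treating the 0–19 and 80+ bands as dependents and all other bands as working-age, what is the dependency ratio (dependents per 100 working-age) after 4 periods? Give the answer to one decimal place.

151.8

After projecting period 1:
Births: 560 × 0.379 = 212 ; 470 × 0.297 = 140 → 352
20–39: 430 × 0.958 = 412
40–59: 560 × 0.971 = 544
60–79: 470 × 0.941 = 442
80+: 800 × 0.943 + 1000 × 0.591 = 754 + 591 = 1345
Giving 352 / 412 / 544 / 442 / 1345.
After projecting period 2:
Births: 412 × 0.379 = 156 ; 544 × 0.297 = 162 → 318
20–39: 352 × 0.958 = 337
40–59: 412 × 0.971 = 400
60–79: 544 × 0.941 = 512
80+: 442 × 0.943 + 1345 × 0.591 = 417 + 795 = 1212
Giving 318 / 337 / 400 / 512 / 1212.
After projecting period 3:
Births: 337 × 0.379 = 128 ; 400 × 0.297 = 119 → 247
20–39: 318 × 0.958 = 305
40–59: 337 × 0.971 = 327
60–79: 400 × 0.941 = 376
80+: 512 × 0.943 + 1212 × 0.591 = 483 + 716 = 1199
Giving 247 / 305 / 327 / 376 / 1199.
After projecting period 4:
Births: 305 × 0.379 = 116 ; 327 × 0.297 = 97 → 213
20–39: 247 × 0.958 = 237
40–59: 305 × 0.971 = 296
60–79: 327 × 0.941 = 308
80+: 376 × 0.943 + 1199 × 0.591 = 355 + 709 = 1064
Giving 213 / 237 / 296 / 308 / 1064.
Dependents (band 0–19 + band 80+) = 213 + 1064 = 1277; working-age = 841; ratio = 1277/841 × 100 = 151.8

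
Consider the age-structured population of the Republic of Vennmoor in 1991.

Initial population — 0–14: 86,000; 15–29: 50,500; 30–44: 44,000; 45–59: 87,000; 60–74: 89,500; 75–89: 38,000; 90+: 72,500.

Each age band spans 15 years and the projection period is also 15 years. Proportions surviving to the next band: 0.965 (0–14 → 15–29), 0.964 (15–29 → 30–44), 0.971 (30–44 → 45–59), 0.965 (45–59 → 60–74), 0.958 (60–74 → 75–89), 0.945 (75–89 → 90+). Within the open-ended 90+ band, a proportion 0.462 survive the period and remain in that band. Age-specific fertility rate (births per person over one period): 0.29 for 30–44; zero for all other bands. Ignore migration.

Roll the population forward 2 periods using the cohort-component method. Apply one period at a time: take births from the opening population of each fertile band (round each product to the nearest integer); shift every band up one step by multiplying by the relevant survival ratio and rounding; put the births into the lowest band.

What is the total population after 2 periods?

Numbering the bands 1..7 from youngest to oldest:
After projecting period 1:
Births: 44000 × 0.29 = 12760
Band 2: 86000 × 0.965 = 82990
Band 3: 50500 × 0.964 = 48682
Band 4: 44000 × 0.971 = 42724
Band 5: 87000 × 0.965 = 83955
Band 6: 89500 × 0.958 = 85741
Band 7: 38000 × 0.945 + 72500 × 0.462 = 35910 + 33495 = 69405
→ [12760, 82990, 48682, 42724, 83955, 85741, 69405]
After projecting period 2:
Births: 48682 × 0.29 = 14118
Band 2: 12760 × 0.965 = 12313
Band 3: 82990 × 0.964 = 80002
Band 4: 48682 × 0.971 = 47270
Band 5: 42724 × 0.965 = 41229
Band 6: 83955 × 0.958 = 80429
Band 7: 85741 × 0.945 + 69405 × 0.462 = 81025 + 32065 = 113090
→ [14118, 12313, 80002, 47270, 41229, 80429, 113090]
Total after period 2: 14118 + 12313 + 80002 + 47270 + 41229 + 80429 + 113090 = 388451

388451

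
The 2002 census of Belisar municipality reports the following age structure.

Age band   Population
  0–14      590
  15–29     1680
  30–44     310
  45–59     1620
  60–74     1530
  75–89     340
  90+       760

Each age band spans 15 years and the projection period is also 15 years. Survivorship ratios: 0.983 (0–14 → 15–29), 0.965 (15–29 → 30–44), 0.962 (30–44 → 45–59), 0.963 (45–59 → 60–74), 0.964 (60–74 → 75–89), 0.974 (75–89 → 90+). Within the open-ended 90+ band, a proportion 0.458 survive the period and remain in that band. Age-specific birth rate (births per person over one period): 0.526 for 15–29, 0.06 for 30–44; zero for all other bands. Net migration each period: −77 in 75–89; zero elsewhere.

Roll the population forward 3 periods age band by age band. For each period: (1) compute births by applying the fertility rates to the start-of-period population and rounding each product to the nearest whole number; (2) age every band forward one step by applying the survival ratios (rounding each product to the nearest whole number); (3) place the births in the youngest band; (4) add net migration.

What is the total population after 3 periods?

6149

Period 1:
Births: 1680 × 0.526 = 884 ; 310 × 0.06 = 19 → 903
15–29: 590 × 0.983 = 580
30–44: 1680 × 0.965 = 1621
45–59: 310 × 0.962 = 298
60–74: 1620 × 0.963 = 1560
75–89: 1530 × 0.964 = 1475
90+: 340 × 0.974 + 760 × 0.458 = 331 + 348 = 679
Net migration: 75–89 − 77 → 1398
Population now: 0–14=903, 15–29=580, 30–44=1621, 45–59=298, 60–74=1560, 75–89=1398, 90+=679
Period 2:
Births: 580 × 0.526 = 305 ; 1621 × 0.06 = 97 → 402
15–29: 903 × 0.983 = 888
30–44: 580 × 0.965 = 560
45–59: 1621 × 0.962 = 1559
60–74: 298 × 0.963 = 287
75–89: 1560 × 0.964 = 1504
90+: 1398 × 0.974 + 679 × 0.458 = 1362 + 311 = 1673
Net migration: 75–89 − 77 → 1427
Population now: 0–14=402, 15–29=888, 30–44=560, 45–59=1559, 60–74=287, 75–89=1427, 90+=1673
Period 3:
Births: 888 × 0.526 = 467 ; 560 × 0.06 = 34 → 501
15–29: 402 × 0.983 = 395
30–44: 888 × 0.965 = 857
45–59: 560 × 0.962 = 539
60–74: 1559 × 0.963 = 1501
75–89: 287 × 0.964 = 277
90+: 1427 × 0.974 + 1673 × 0.458 = 1390 + 766 = 2156
Net migration: 75–89 − 77 → 200
Population now: 0–14=501, 15–29=395, 30–44=857, 45–59=539, 60–74=1501, 75–89=200, 90+=2156
Total after period 3: 501 + 395 + 857 + 539 + 1501 + 200 + 2156 = 6149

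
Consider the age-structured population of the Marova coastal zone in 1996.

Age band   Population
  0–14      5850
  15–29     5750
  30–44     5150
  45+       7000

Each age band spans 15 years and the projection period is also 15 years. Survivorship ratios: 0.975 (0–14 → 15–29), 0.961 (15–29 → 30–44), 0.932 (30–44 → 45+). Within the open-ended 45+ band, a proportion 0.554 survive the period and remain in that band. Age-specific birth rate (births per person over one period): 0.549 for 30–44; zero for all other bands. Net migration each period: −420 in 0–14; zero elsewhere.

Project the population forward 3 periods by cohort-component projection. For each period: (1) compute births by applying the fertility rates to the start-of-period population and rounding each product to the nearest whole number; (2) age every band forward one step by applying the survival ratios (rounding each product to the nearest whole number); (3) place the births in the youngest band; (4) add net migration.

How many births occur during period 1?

2827

Numbering the bands 1..4 from youngest to oldest:
Period 1:
Births: 5150 * 0.549 = 2827
Band 2: 5850 * 0.975 = 5704
Band 3: 5750 * 0.961 = 5526
Band 4: 5150 * 0.932 + 7000 * 0.554 = 4800 + 3878 = 8678
Net migration: Band 1 − 420 → 2407
Population now: 0–14=2407, 15–29=5704, 30–44=5526, 45+=8678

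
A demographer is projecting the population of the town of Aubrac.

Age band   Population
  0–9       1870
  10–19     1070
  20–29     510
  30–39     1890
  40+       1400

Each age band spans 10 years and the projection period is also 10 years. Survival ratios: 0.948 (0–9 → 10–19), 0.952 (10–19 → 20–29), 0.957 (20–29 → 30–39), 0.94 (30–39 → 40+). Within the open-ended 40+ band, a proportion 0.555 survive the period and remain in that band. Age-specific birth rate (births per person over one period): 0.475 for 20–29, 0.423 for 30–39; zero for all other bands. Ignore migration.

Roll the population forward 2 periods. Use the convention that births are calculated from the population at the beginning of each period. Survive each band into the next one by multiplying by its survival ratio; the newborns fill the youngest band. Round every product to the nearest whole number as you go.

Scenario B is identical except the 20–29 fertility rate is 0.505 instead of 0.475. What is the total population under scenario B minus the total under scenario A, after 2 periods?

46

(Groups numbered youngest = 1 to oldest = 5.)
— Period 1 —
Births: 510 × 0.475 = 242 ; 1890 × 0.423 = 799 → 1041
Group 2: 1870 × 0.948 = 1773
Group 3: 1070 × 0.952 = 1019
Group 4: 510 × 0.957 = 488
Group 5: 1890 × 0.94 + 1400 × 0.555 = 1777 + 777 = 2554
Giving 1041 / 1773 / 1019 / 488 / 2554.
— Period 2 —
Births: 1019 × 0.475 = 484 ; 488 × 0.423 = 206 → 690
Group 2: 1041 × 0.948 = 987
Group 3: 1773 × 0.952 = 1688
Group 4: 1019 × 0.957 = 975
Group 5: 488 × 0.94 + 2554 × 0.555 = 459 + 1417 = 1876
Giving 690 / 987 / 1688 / 975 / 1876.
Scenario A total after 2 periods: 6216
Scenario B projection —
— Period 1 —
Births: 510 × 0.505 = 258 ; 1890 × 0.423 = 799 → 1057
Group 2: 1870 × 0.948 = 1773
Group 3: 1070 × 0.952 = 1019
Group 4: 510 × 0.957 = 488
Group 5: 1890 × 0.94 + 1400 × 0.555 = 1777 + 777 = 2554
Giving 1057 / 1773 / 1019 / 488 / 2554.
— Period 2 —
Births: 1019 × 0.505 = 515 ; 488 × 0.423 = 206 → 721
Group 2: 1057 × 0.948 = 1002
Group 3: 1773 × 0.952 = 1688
Group 4: 1019 × 0.957 = 975
Group 5: 488 × 0.94 + 2554 × 0.555 = 459 + 1417 = 1876
Giving 721 / 1002 / 1688 / 975 / 1876.
Scenario B total after 2 periods: 6262
Difference B − A = 6262 − 6216 = 46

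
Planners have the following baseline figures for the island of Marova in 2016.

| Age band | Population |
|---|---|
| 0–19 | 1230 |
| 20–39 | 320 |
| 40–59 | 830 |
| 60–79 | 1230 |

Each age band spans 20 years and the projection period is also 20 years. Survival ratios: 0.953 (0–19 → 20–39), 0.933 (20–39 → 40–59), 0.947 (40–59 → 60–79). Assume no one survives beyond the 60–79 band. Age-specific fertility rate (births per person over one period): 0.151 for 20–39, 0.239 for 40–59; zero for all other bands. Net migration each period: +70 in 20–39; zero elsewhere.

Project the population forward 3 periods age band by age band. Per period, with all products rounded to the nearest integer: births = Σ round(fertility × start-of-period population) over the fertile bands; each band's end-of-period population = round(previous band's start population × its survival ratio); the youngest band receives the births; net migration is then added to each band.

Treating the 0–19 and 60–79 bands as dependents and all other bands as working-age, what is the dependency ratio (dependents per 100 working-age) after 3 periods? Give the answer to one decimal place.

236.4

Call the groups 1 to 4, youngest first.
— Period 1 —
Births: 320 × 0.151 = 48, 830 × 0.239 = 198 → 246
Group 2: 1230 × 0.953 = 1172
Group 3: 320 × 0.933 = 299
Group 4: 830 × 0.947 = 786
Net migration: Group 2 + 70 → 1242
Population now: 0–19=246, 20–39=1242, 40–59=299, 60–79=786
— Period 2 —
Births: 1242 × 0.151 = 188, 299 × 0.239 = 71 → 259
Group 2: 246 × 0.953 = 234
Group 3: 1242 × 0.933 = 1159
Group 4: 299 × 0.947 = 283
Net migration: Group 2 + 70 → 304
Population now: 0–19=259, 20–39=304, 40–59=1159, 60–79=283
— Period 3 —
Births: 304 × 0.151 = 46, 1159 × 0.239 = 277 → 323
Group 2: 259 × 0.953 = 247
Group 3: 304 × 0.933 = 284
Group 4: 1159 × 0.947 = 1098
Net migration: Group 2 + 70 → 317
Population now: 0–19=323, 20–39=317, 40–59=284, 60–79=1098
Dependents (band 0–19 + band 60–79) = 323 + 1098 = 1421; working-age = 601; ratio = 1421/601 × 100 = 236.4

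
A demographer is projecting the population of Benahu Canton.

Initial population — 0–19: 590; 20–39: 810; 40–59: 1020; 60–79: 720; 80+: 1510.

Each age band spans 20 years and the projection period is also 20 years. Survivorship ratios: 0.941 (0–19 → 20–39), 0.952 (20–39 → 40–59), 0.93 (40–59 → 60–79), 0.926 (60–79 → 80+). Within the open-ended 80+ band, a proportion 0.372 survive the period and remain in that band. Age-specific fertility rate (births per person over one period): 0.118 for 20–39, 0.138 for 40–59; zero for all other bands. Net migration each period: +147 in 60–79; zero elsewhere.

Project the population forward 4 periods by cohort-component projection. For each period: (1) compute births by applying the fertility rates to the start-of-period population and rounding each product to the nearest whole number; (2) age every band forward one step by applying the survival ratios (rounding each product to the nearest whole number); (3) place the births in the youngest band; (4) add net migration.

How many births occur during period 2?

Numbering the bands 1..5 from youngest to oldest:
Period 1:
Births: 810 × 0.118 = 96  |  1020 × 0.138 = 141 → 237
Band 2: 590 × 0.941 = 555
Band 3: 810 × 0.952 = 771
Band 4: 1020 × 0.93 = 949
Band 5: 720 × 0.926 + 1510 × 0.372 = 667 + 562 = 1229
Net migration: Band 4 + 147 → 1096
→ [237, 555, 771, 1096, 1229]
Period 2:
Births: 555 × 0.118 = 65  |  771 × 0.138 = 106 → 171
Band 2: 237 × 0.941 = 223
Band 3: 555 × 0.952 = 528
Band 4: 771 × 0.93 = 717
Band 5: 1096 × 0.926 + 1229 × 0.372 = 1015 + 457 = 1472
Net migration: Band 4 + 147 → 864
→ [171, 223, 528, 864, 1472]

171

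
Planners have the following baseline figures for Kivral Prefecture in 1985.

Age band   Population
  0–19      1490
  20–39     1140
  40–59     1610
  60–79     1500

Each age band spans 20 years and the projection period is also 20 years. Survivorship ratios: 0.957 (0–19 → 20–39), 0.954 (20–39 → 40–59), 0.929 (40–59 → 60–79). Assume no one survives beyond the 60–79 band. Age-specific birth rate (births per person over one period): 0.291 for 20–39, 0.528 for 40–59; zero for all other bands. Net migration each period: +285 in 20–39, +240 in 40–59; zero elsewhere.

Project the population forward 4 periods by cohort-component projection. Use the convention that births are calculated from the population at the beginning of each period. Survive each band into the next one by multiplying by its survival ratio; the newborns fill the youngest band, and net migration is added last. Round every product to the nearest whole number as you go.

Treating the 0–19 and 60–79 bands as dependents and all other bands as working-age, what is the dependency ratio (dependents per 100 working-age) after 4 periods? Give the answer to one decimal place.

84.6

Numbering the bands 1..4 from youngest to oldest:
— Period 1 —
Births: 1140 × 0.291 = 332 ; 1610 × 0.528 = 850 — total 1182
Band 2: 1490 × 0.957 = 1426
Band 3: 1140 × 0.954 = 1088
Band 4: 1610 × 0.929 = 1496
Net migration: Band 2 + 285 → 1711; Band 3 + 240 → 1328
Giving 1182 / 1711 / 1328 / 1496.
— Period 2 —
Births: 1711 × 0.291 = 498 ; 1328 × 0.528 = 701 — total 1199
Band 2: 1182 × 0.957 = 1131
Band 3: 1711 × 0.954 = 1632
Band 4: 1328 × 0.929 = 1234
Net migration: Band 2 + 285 → 1416; Band 3 + 240 → 1872
Giving 1199 / 1416 / 1872 / 1234.
— Period 3 —
Births: 1416 × 0.291 = 412 ; 1872 × 0.528 = 988 — total 1400
Band 2: 1199 × 0.957 = 1147
Band 3: 1416 × 0.954 = 1351
Band 4: 1872 × 0.929 = 1739
Net migration: Band 2 + 285 → 1432; Band 3 + 240 → 1591
Giving 1400 / 1432 / 1591 / 1739.
— Period 4 —
Births: 1432 × 0.291 = 417 ; 1591 × 0.528 = 840 — total 1257
Band 2: 1400 × 0.957 = 1340
Band 3: 1432 × 0.954 = 1366
Band 4: 1591 × 0.929 = 1478
Net migration: Band 2 + 285 → 1625; Band 3 + 240 → 1606
Giving 1257 / 1625 / 1606 / 1478.
Dependents (band 0–19 + band 60–79) = 1257 + 1478 = 2735; working-age = 3231; ratio = 2735/3231 × 100 = 84.6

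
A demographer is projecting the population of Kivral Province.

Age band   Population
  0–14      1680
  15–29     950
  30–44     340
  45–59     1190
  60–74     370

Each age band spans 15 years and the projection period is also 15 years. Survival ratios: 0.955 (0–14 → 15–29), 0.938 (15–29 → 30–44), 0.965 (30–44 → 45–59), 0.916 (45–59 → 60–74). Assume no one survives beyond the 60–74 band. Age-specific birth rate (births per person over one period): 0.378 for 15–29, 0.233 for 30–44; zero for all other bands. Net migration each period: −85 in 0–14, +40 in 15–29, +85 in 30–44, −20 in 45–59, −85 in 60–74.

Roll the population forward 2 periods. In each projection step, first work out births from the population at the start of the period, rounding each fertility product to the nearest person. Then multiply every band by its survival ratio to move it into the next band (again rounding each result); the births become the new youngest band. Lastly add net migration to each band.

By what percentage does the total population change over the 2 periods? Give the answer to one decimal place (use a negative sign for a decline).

Call the groups 1 to 5, youngest first.
[period 1]
Births: 950 * 0.378 = 359, 340 * 0.233 = 79 → 438
Group 2: 1680 * 0.955 = 1604
Group 3: 950 * 0.938 = 891
Group 4: 340 * 0.965 = 328
Group 5: 1190 * 0.916 = 1090
Net migration: Group 1 − 85 → 353; Group 2 + 40 → 1644; Group 3 + 85 → 976; Group 4 − 20 → 308; Group 5 − 85 → 1005
End of period: [353, 1644, 976, 308, 1005]
[period 2]
Births: 1644 * 0.378 = 621, 976 * 0.233 = 227 → 848
Group 2: 353 * 0.955 = 337
Group 3: 1644 * 0.938 = 1542
Group 4: 976 * 0.965 = 942
Group 5: 308 * 0.916 = 282
Net migration: Group 1 − 85 → 763; Group 2 + 40 → 377; Group 3 + 85 → 1627; Group 4 − 20 → 922; Group 5 − 85 → 197
End of period: [763, 377, 1627, 922, 197]
Total: 4530 → 3886; change = -644; percentage change = -14.2%

-14.2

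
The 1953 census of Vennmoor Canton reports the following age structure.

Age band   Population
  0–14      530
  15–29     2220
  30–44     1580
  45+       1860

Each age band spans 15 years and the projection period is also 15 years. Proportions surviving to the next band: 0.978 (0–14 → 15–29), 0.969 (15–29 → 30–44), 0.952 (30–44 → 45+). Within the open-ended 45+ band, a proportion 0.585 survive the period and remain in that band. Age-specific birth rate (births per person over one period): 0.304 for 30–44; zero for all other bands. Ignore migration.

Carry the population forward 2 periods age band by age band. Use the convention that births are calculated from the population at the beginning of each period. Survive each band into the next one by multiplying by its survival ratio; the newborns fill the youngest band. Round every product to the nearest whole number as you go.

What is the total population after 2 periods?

5189

After projecting period 1:
Births: 1580 * 0.304 = 480
15–29: 530 * 0.978 = 518
30–44: 2220 * 0.969 = 2151
45+: 1580 * 0.952 + 1860 * 0.585 = 1504 + 1088 = 2592
Population now: 0–14=480, 15–29=518, 30–44=2151, 45+=2592
After projecting period 2:
Births: 2151 * 0.304 = 654
15–29: 480 * 0.978 = 469
30–44: 518 * 0.969 = 502
45+: 2151 * 0.952 + 2592 * 0.585 = 2048 + 1516 = 3564
Population now: 0–14=654, 15–29=469, 30–44=502, 45+=3564
Total after period 2: 654 + 469 + 502 + 3564 = 5189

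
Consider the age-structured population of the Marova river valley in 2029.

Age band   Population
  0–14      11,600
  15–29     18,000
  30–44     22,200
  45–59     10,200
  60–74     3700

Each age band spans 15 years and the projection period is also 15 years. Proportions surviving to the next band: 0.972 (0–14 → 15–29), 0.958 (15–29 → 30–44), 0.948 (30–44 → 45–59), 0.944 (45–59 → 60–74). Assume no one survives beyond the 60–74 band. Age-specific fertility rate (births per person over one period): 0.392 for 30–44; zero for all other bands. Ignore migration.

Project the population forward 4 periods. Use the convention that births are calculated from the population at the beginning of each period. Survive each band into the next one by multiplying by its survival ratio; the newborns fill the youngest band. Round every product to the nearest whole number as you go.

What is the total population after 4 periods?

30934

Numbering the bands 1..5 from youngest to oldest:
After projecting period 1:
Births: 22200 × 0.392 = 8702
Band 2: 11600 × 0.972 = 11275
Band 3: 18000 × 0.958 = 17244
Band 4: 22200 × 0.948 = 21046
Band 5: 10200 × 0.944 = 9629
Population now: 0–14=8702, 15–29=11275, 30–44=17244, 45–59=21046, 60–74=9629
After projecting period 2:
Births: 17244 × 0.392 = 6760
Band 2: 8702 × 0.972 = 8458
Band 3: 11275 × 0.958 = 10801
Band 4: 17244 × 0.948 = 16347
Band 5: 21046 × 0.944 = 19867
Population now: 0–14=6760, 15–29=8458, 30–44=10801, 45–59=16347, 60–74=19867
After projecting period 3:
Births: 10801 × 0.392 = 4234
Band 2: 6760 × 0.972 = 6571
Band 3: 8458 × 0.958 = 8103
Band 4: 10801 × 0.948 = 10239
Band 5: 16347 × 0.944 = 15432
Population now: 0–14=4234, 15–29=6571, 30–44=8103, 45–59=10239, 60–74=15432
After projecting period 4:
Births: 8103 × 0.392 = 3176
Band 2: 4234 × 0.972 = 4115
Band 3: 6571 × 0.958 = 6295
Band 4: 8103 × 0.948 = 7682
Band 5: 10239 × 0.944 = 9666
Population now: 0–14=3176, 15–29=4115, 30–44=6295, 45–59=7682, 60–74=9666
Total after period 4: 3176 + 4115 + 6295 + 7682 + 9666 = 30934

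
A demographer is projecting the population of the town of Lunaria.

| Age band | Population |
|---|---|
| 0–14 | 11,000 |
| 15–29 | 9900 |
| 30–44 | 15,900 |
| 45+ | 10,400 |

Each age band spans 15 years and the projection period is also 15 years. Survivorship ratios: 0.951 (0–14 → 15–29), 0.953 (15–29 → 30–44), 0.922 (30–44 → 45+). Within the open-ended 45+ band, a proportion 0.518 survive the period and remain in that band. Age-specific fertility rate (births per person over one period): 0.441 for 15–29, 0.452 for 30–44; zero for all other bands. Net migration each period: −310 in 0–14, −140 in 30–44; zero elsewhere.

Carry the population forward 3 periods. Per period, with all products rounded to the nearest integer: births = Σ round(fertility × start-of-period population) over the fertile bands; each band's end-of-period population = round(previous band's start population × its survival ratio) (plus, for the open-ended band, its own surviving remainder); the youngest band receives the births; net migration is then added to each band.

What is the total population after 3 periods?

(Groups numbered youngest = 1 to oldest = 4.)
After projecting period 1:
Births: 9900 * 0.441 = 4366, 15900 * 0.452 = 7187 → 11553
Group 2: 11000 * 0.951 = 10461
Group 3: 9900 * 0.953 = 9435
Group 4: 15900 * 0.922 + 10400 * 0.518 = 14660 + 5387 = 20047
Net migration: Group 1 − 310 → 11243; Group 3 − 140 → 9295
Giving 11243 / 10461 / 9295 / 20047.
After projecting period 2:
Births: 10461 * 0.441 = 4613, 9295 * 0.452 = 4201 → 8814
Group 2: 11243 * 0.951 = 10692
Group 3: 10461 * 0.953 = 9969
Group 4: 9295 * 0.922 + 20047 * 0.518 = 8570 + 10384 = 18954
Net migration: Group 1 − 310 → 8504; Group 3 − 140 → 9829
Giving 8504 / 10692 / 9829 / 18954.
After projecting period 3:
Births: 10692 * 0.441 = 4715, 9829 * 0.452 = 4443 → 9158
Group 2: 8504 * 0.951 = 8087
Group 3: 10692 * 0.953 = 10189
Group 4: 9829 * 0.922 + 18954 * 0.518 = 9062 + 9818 = 18880
Net migration: Group 1 − 310 → 8848; Group 3 − 140 → 10049
Giving 8848 / 8087 / 10049 / 18880.
Total after period 3: 8848 + 8087 + 10049 + 18880 = 45864

45864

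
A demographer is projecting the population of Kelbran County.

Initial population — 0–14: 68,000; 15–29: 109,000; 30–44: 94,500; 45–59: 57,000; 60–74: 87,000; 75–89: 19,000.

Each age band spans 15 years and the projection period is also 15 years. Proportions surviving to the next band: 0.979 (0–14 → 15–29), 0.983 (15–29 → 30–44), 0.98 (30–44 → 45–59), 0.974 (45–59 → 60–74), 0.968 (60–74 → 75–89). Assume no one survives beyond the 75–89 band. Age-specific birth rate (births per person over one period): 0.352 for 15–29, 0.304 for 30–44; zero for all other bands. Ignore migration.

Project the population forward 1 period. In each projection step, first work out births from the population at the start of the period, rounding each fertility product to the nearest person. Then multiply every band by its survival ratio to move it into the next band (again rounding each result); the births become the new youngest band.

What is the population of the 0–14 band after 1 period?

Call the groups 1 to 6, youngest first.
[period 1]
Births: 109000 × 0.352 = 38368  |  94500 × 0.304 = 28728 ⇒ total 67096
Group 2: 68000 × 0.979 = 66572
Group 3: 109000 × 0.983 = 107147
Group 4: 94500 × 0.98 = 92610
Group 5: 57000 × 0.974 = 55518
Group 6: 87000 × 0.968 = 84216
End of period: [67096, 66572, 107147, 92610, 55518, 84216]

67096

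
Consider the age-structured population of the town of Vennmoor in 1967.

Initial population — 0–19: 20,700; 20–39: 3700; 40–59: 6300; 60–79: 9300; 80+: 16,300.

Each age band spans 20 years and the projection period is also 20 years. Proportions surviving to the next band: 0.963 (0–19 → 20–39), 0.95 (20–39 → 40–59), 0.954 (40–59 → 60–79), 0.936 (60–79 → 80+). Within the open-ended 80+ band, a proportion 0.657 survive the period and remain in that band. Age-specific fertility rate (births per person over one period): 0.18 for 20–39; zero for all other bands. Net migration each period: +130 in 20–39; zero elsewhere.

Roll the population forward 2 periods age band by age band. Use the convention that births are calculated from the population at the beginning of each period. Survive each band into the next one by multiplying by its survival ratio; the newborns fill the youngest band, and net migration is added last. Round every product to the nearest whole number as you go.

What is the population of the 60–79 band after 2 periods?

3353

— Period 1 —
Births: 3700 * 0.18 = 666
20–39: 20700 * 0.963 = 19934
40–59: 3700 * 0.95 = 3515
60–79: 6300 * 0.954 = 6010
80+: 9300 * 0.936 + 16300 * 0.657 = 8705 + 10709 = 19414
Net migration: 20–39 + 130 → 20064
Giving 666 / 20064 / 3515 / 6010 / 19414.
— Period 2 —
Births: 20064 * 0.18 = 3612
20–39: 666 * 0.963 = 641
40–59: 20064 * 0.95 = 19061
60–79: 3515 * 0.954 = 3353
80+: 6010 * 0.936 + 19414 * 0.657 = 5625 + 12755 = 18380
Net migration: 20–39 + 130 → 771
Giving 3612 / 771 / 19061 / 3353 / 18380.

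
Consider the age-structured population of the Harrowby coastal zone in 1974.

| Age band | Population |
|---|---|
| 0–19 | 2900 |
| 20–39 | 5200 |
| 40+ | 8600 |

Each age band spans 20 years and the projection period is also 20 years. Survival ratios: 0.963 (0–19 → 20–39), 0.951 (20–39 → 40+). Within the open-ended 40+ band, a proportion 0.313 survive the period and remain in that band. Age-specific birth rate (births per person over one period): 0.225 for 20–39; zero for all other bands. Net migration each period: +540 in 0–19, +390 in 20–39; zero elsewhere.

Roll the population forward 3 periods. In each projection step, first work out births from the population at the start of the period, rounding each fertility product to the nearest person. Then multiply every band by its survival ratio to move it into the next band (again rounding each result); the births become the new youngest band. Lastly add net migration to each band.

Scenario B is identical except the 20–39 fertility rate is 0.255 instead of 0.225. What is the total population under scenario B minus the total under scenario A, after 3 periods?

335

— Period 1 —
Births: 5200 × 0.225 = 1170
20–39: 2900 × 0.963 = 2793
40+: 5200 × 0.951 + 8600 × 0.313 = 4945 + 2692 = 7637
Net migration: 0–19 + 540 → 1710; 20–39 + 390 → 3183
→ [1710, 3183, 7637]
— Period 2 —
Births: 3183 × 0.225 = 716
20–39: 1710 × 0.963 = 1647
40+: 3183 × 0.951 + 7637 × 0.313 = 3027 + 2390 = 5417
Net migration: 0–19 + 540 → 1256; 20–39 + 390 → 2037
→ [1256, 2037, 5417]
— Period 3 —
Births: 2037 × 0.225 = 458
20–39: 1256 × 0.963 = 1210
40+: 2037 × 0.951 + 5417 × 0.313 = 1937 + 1696 = 3633
Net migration: 0–19 + 540 → 998; 20–39 + 390 → 1600
→ [998, 1600, 3633]
Scenario A total after 3 periods: 6231
Scenario B projection —
— Period 1 —
Births: 5200 × 0.255 = 1326
20–39: 2900 × 0.963 = 2793
40+: 5200 × 0.951 + 8600 × 0.313 = 4945 + 2692 = 7637
Net migration: 0–19 + 540 → 1866; 20–39 + 390 → 3183
→ [1866, 3183, 7637]
— Period 2 —
Births: 3183 × 0.255 = 812
20–39: 1866 × 0.963 = 1797
40+: 3183 × 0.951 + 7637 × 0.313 = 3027 + 2390 = 5417
Net migration: 0–19 + 540 → 1352; 20–39 + 390 → 2187
→ [1352, 2187, 5417]
— Period 3 —
Births: 2187 × 0.255 = 558
20–39: 1352 × 0.963 = 1302
40+: 2187 × 0.951 + 5417 × 0.313 = 2080 + 1696 = 3776
Net migration: 0–19 + 540 → 1098; 20–39 + 390 → 1692
→ [1098, 1692, 3776]
Scenario B total after 3 periods: 6566
Difference B − A = 6566 − 6231 = 335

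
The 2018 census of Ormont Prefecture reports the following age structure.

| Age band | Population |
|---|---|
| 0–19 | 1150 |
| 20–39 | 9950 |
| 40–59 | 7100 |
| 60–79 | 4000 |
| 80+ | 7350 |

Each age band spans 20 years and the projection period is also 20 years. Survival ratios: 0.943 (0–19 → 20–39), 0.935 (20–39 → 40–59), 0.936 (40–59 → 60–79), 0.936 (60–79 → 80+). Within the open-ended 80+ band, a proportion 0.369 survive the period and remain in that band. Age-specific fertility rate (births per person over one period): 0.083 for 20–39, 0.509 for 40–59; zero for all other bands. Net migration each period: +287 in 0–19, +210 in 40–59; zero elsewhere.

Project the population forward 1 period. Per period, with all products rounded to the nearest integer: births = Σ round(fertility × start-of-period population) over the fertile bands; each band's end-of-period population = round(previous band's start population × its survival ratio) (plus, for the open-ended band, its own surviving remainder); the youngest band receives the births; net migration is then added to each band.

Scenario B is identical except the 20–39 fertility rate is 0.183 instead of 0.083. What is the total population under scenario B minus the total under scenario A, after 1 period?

995

Call the bands 1 to 5, youngest first.
[period 1]
Births: 9950 × 0.083 = 826 ; 7100 × 0.509 = 3614 — total 4440
Band 2: 1150 × 0.943 = 1084
Band 3: 9950 × 0.935 = 9303
Band 4: 7100 × 0.936 = 6646
Band 5: 4000 × 0.936 + 7350 × 0.369 = 3744 + 2712 = 6456
Net migration: Band 1 + 287 → 4727; Band 3 + 210 → 9513
Population now: 0–19=4727, 20–39=1084, 40–59=9513, 60–79=6646, 80+=6456
Scenario A total after 1 period: 28426
Scenario B projection —
[period 1]
Births: 9950 × 0.183 = 1821 ; 7100 × 0.509 = 3614 — total 5435
Band 2: 1150 × 0.943 = 1084
Band 3: 9950 × 0.935 = 9303
Band 4: 7100 × 0.936 = 6646
Band 5: 4000 × 0.936 + 7350 × 0.369 = 3744 + 2712 = 6456
Net migration: Band 1 + 287 → 5722; Band 3 + 210 → 9513
Population now: 0–19=5722, 20–39=1084, 40–59=9513, 60–79=6646, 80+=6456
Scenario B total after 1 period: 29421
Difference B − A = 29421 − 28426 = 995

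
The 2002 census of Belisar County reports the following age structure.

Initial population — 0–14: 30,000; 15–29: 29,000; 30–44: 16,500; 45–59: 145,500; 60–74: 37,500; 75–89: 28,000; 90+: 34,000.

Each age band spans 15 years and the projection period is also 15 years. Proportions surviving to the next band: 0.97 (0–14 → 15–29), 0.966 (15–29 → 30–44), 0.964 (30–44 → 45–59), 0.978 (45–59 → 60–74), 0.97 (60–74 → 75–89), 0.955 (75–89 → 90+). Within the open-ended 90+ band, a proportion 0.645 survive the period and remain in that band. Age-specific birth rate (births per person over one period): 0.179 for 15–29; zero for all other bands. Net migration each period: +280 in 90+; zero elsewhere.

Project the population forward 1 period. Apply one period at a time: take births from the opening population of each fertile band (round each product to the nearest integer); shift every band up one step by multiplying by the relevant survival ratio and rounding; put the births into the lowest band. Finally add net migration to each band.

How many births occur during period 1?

Numbering the groups 1..7 from youngest to oldest:
Period 1.
Births: 29000 * 0.179 = 5191
Group 2: 30000 * 0.97 = 29100
Group 3: 29000 * 0.966 = 28014
Group 4: 16500 * 0.964 = 15906
Group 5: 145500 * 0.978 = 142299
Group 6: 37500 * 0.97 = 36375
Group 7: 28000 * 0.955 + 34000 * 0.645 = 26740 + 21930 = 48670
Net migration: Group 7 + 280 → 48950
→ [5191, 29100, 28014, 15906, 142299, 36375, 48950]

5191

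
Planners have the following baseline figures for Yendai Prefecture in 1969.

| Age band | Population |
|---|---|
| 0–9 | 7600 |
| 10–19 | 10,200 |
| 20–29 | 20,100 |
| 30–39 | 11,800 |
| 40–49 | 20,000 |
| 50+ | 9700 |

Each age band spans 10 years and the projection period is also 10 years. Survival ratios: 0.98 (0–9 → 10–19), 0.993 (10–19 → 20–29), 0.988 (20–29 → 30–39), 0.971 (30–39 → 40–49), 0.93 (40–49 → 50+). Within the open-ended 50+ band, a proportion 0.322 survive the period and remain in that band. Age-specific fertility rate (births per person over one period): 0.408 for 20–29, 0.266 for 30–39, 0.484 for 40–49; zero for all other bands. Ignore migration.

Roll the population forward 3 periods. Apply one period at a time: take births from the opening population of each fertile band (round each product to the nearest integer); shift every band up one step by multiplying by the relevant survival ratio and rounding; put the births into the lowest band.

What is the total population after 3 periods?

90772

[period 1]
Births: 20100 × 0.408 = 8201 ; 11800 × 0.266 = 3139 ; 20000 × 0.484 = 9680 ⇒ total 21020
10–19: 7600 × 0.98 = 7448
20–29: 10200 × 0.993 = 10129
30–39: 20100 × 0.988 = 19859
40–49: 11800 × 0.971 = 11458
50+: 20000 × 0.93 + 9700 × 0.322 = 18600 + 3123 = 21723
End of period: [21020, 7448, 10129, 19859, 11458, 21723]
[period 2]
Births: 10129 × 0.408 = 4133 ; 19859 × 0.266 = 5282 ; 11458 × 0.484 = 5546 ⇒ total 14961
10–19: 21020 × 0.98 = 20600
20–29: 7448 × 0.993 = 7396
30–39: 10129 × 0.988 = 10007
40–49: 19859 × 0.971 = 19283
50+: 11458 × 0.93 + 21723 × 0.322 = 10656 + 6995 = 17651
End of period: [14961, 20600, 7396, 10007, 19283, 17651]
[period 3]
Births: 7396 × 0.408 = 3018 ; 10007 × 0.266 = 2662 ; 19283 × 0.484 = 9333 ⇒ total 15013
10–19: 14961 × 0.98 = 14662
20–29: 20600 × 0.993 = 20456
30–39: 7396 × 0.988 = 7307
40–49: 10007 × 0.971 = 9717
50+: 19283 × 0.93 + 17651 × 0.322 = 17933 + 5684 = 23617
End of period: [15013, 14662, 20456, 7307, 9717, 23617]
Total after period 3: 15013 + 14662 + 20456 + 7307 + 9717 + 23617 = 90772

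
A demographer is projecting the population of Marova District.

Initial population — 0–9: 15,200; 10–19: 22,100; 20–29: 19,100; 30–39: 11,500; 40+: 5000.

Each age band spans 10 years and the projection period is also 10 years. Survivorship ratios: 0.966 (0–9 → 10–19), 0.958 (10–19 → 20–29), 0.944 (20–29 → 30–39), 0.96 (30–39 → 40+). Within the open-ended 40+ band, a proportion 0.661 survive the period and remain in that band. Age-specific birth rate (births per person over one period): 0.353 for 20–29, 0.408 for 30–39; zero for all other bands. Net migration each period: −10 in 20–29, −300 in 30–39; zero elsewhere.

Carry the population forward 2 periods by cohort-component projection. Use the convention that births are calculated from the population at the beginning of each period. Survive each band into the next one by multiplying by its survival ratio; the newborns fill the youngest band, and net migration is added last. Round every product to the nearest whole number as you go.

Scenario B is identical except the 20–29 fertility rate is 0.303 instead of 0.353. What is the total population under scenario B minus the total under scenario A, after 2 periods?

-1980

Period 1.
Births: 19100 × 0.353 = 6742 ; 11500 × 0.408 = 4692 — total 11434
10–19: 15200 × 0.966 = 14683
20–29: 22100 × 0.958 = 21172
30–39: 19100 × 0.944 = 18030
40+: 11500 × 0.96 + 5000 × 0.661 = 11040 + 3305 = 14345
Net migration: 20–29 − 10 → 21162; 30–39 − 300 → 17730
Giving 11434 / 14683 / 21162 / 17730 / 14345.
Period 2.
Births: 21162 × 0.353 = 7470 ; 17730 × 0.408 = 7234 — total 14704
10–19: 11434 × 0.966 = 11045
20–29: 14683 × 0.958 = 14066
30–39: 21162 × 0.944 = 19977
40+: 17730 × 0.96 + 14345 × 0.661 = 17021 + 9482 = 26503
Net migration: 20–29 − 10 → 14056; 30–39 − 300 → 19677
Giving 14704 / 11045 / 14056 / 19677 / 26503.
Scenario A total after 2 periods: 85985
Scenario B projection —
Period 1.
Births: 19100 × 0.303 = 5787 ; 11500 × 0.408 = 4692 — total 10479
10–19: 15200 × 0.966 = 14683
20–29: 22100 × 0.958 = 21172
30–39: 19100 × 0.944 = 18030
40+: 11500 × 0.96 + 5000 × 0.661 = 11040 + 3305 = 14345
Net migration: 20–29 − 10 → 21162; 30–39 − 300 → 17730
Giving 10479 / 14683 / 21162 / 17730 / 14345.
Period 2.
Births: 21162 × 0.303 = 6412 ; 17730 × 0.408 = 7234 — total 13646
10–19: 10479 × 0.966 = 10123
20–29: 14683 × 0.958 = 14066
30–39: 21162 × 0.944 = 19977
40+: 17730 × 0.96 + 14345 × 0.661 = 17021 + 9482 = 26503
Net migration: 20–29 − 10 → 14056; 30–39 − 300 → 19677
Giving 13646 / 10123 / 14056 / 19677 / 26503.
Scenario B total after 2 periods: 84005
Difference B − A = 84005 − 85985 = -1980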